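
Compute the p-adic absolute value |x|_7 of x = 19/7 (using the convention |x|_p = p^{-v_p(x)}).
|19/7|_7 = 7

Step 1 — compute v_7(x) by factoring powers of 7 out of the numerator and denominator: v_7(19/7) = -1. Step 2 — apply |x|_p = p^{-v_p(x)} = 7^{1} = 7.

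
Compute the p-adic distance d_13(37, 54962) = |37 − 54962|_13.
d_13(37, 54962) = 1/2197

Step 1 — x − y = 37 − 54962 = -54925. Step 2 — v_13(-54925) = 3 (factor: -54925 = −(13^3 · 25); the sign does not affect v_p). Step 3 — |x − y|_13 = 13^{-3} = 1/2197.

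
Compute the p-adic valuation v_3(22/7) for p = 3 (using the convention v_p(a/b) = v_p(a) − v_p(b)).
v_3(22/7) = 0

Factor powers of 3 from the numerator and denominator of the reduced fraction: 22 = 3^0 · 22 and 7 = 3^0 · 7. Apply v_p(a/b) = v_p(a) − v_p(b): v_3(22/7) = 0 − 0 = 0.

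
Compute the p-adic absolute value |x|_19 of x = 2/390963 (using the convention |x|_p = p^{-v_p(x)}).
|2/390963|_19 = 130321

Step 1 — compute v_19(x) by factoring powers of 19 out of the numerator and denominator: v_19(2/390963) = -4. Step 2 — apply |x|_p = p^{-v_p(x)} = 19^{4} = 130321.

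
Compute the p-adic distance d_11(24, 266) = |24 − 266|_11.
d_11(24, 266) = 1/121

Step 1 — x − y = 24 − 266 = -242. Step 2 — v_11(-242) = 2 (factor: -242 = −(11^2 · 2); the sign does not affect v_p). Step 3 — |x − y|_11 = 11^{-2} = 1/121.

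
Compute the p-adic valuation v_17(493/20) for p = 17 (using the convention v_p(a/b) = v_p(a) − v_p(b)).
v_17(493/20) = 1

Factor powers of 17 from the numerator and denominator of the reduced fraction: 493 = 17^1 · 29 and 20 = 17^0 · 20. Apply v_p(a/b) = v_p(a) − v_p(b): v_17(493/20) = 1 − 0 = 1.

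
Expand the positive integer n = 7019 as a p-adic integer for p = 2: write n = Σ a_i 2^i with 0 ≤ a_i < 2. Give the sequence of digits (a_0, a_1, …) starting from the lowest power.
(a_0, a_1, …) = (1, 1, 0, 1, 0, 1, 1, 0, 1, 1, 0, 1, 1)

Repeated division by 2 gives the digits low-to-high: 7019 = 1 + 1·2^1 + 1·2^3 + 1·2^5 + 1·2^6 + 1·2^8 + 1·2^9 + 1·2^11 + 1·2^12. Digit sequence: (1, 1, 0, 1, 0, 1, 1, 0, 1, 1, 0, 1, 1).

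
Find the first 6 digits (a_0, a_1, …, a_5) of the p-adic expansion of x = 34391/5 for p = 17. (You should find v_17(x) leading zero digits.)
(a_0, …, a_5) = (0, 0, 0, 15, 6, 3)

v_17(34391/5) = 3, so a_0 = ... = a_2 = 0. Factor out: x = 17^3 · u with u = 7/5 a unit in ℤ_17. Expand u iteratively via a_{v+i} = u_i mod 17, u_{i+1} = (u_i − a_{v+i})/17:
  u_0 = 7/5;  a_3 = 15;  u_1 = (u_0 − 15)/17 = -4/5
  u_1 = -4/5;  a_4 = 6;  u_2 = (u_1 − 6)/17 = -2/5
  u_2 = -2/5;  a_5 = 3;  u_3 = (u_2 − 3)/17 = -1/5
Digits: (0, 0, 0, 15, 6, 3).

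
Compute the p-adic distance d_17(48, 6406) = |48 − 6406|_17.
d_17(48, 6406) = 1/289

Step 1 — x − y = 48 − 6406 = -6358. Step 2 — v_17(-6358) = 2 (factor: -6358 = −(17^2 · 22); the sign does not affect v_p). Step 3 — |x − y|_17 = 17^{-2} = 1/289.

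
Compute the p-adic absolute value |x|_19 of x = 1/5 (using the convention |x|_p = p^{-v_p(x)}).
|1/5|_19 = 1

Step 1 — compute v_19(x) by factoring powers of 19 out of the numerator and denominator: v_19(1/5) = 0. Step 2 — apply |x|_p = p^{-v_p(x)} = 19^{0} = 1.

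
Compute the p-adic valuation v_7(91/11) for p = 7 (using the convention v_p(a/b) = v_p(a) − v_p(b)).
v_7(91/11) = 1

Factor powers of 7 from the numerator and denominator of the reduced fraction: 91 = 7^1 · 13 and 11 = 7^0 · 11. Apply v_p(a/b) = v_p(a) − v_p(b): v_7(91/11) = 1 − 0 = 1.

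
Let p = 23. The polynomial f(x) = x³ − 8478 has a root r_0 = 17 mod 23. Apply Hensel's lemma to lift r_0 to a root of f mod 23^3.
r_2 = 7745 (mod 12167)

Hensel: r_{i+1} = r_i − f(r_i)/f′(r_i) mod 23^{i+2}, where f′(x) = 3x². Iterate:
  r_0 = 17 (mod 23)
  r_1 = 339 (mod 529)
  r_2 = 7745 (mod 12167)
Final: r = 7745 with f(r) ≡ 0 mod 23^3.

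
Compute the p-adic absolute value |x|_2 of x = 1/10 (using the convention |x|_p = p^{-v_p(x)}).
|1/10|_2 = 2

Step 1 — compute v_2(x) by factoring powers of 2 out of the numerator and denominator: v_2(1/10) = -1. Step 2 — apply |x|_p = p^{-v_p(x)} = 2^{1} = 2.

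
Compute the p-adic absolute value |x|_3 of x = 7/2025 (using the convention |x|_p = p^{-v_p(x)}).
|7/2025|_3 = 81

Step 1 — compute v_3(x) by factoring powers of 3 out of the numerator and denominator: v_3(7/2025) = -4. Step 2 — apply |x|_p = p^{-v_p(x)} = 3^{4} = 81.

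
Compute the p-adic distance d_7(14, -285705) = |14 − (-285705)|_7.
d_7(14, -285705) = 1/16807

Step 1 — x − y = 14 − (-285705) = 285719. Step 2 — v_7(285719) = 5 (factor: 285719 = (7^5 · 17); the sign does not affect v_p). Step 3 — |x − y|_7 = 7^{-5} = 1/16807.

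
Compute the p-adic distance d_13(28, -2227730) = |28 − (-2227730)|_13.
d_13(28, -2227730) = 1/371293

Step 1 — x − y = 28 − (-2227730) = 2227758. Step 2 — v_13(2227758) = 5 (factor: 2227758 = (13^5 · 6); the sign does not affect v_p). Step 3 — |x − y|_13 = 13^{-5} = 1/371293.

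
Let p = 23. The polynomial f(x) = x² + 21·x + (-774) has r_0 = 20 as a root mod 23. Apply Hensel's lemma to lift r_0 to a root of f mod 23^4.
r_3 = 204352 (mod 279841)

Hensel: r_{i+1} = r_i − f(r_i)·(f′(r_i))^{-1} mod 23^{i+2}, f′(x) = 2x + 21. Iterate:
  r_0 = 20 (mod 23)
  r_1 = 158 (mod 529)
  r_2 = 9680 (mod 12167)
  r_3 = 204352 (mod 279841)
Final: r = 204352 satisfies f(r) ≡ 0 mod 23^4.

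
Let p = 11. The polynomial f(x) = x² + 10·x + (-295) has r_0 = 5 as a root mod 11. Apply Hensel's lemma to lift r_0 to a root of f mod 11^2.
r_1 = 16 (mod 121)

Hensel: r_{i+1} = r_i − f(r_i)·(f′(r_i))^{-1} mod 11^{i+2}, f′(x) = 2x + 10. Iterate:
  r_0 = 5 (mod 11)
  r_1 = 16 (mod 121)
Final: r = 16 satisfies f(r) ≡ 0 mod 11^2.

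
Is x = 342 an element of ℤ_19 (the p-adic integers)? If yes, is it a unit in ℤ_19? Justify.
x ∈ ℤ_19 but not a unit; v_19(x) = 1 > 0

ℤ_19 = {x ∈ ℚ_19 : v_19(x) ≥ 0} and ℤ_19^× = {x ∈ ℤ_19 : v_19(x) = 0}. Here v_19(342) = v_19(num) − v_19(den) = 1; compare against these criteria.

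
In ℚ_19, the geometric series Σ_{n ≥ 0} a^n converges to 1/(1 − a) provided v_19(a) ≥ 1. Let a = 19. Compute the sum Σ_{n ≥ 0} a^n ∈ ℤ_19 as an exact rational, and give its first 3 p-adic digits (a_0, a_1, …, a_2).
Σ a^n = 1/(1 − a) = -1/18;  first 3 digits = (1, 1, 1)

v_19(a) = 1 ≥ 1, so the series converges in ℤ_19 to 1/(1 − a) = 1/(1 − 19) = -1/18. Expand this rational in ℤ_19: compute digits iteratively via d_i = x_i mod 19, x_{i+1} = (x_i − d_i)/19. The first 3 digits are (1, 1, 1).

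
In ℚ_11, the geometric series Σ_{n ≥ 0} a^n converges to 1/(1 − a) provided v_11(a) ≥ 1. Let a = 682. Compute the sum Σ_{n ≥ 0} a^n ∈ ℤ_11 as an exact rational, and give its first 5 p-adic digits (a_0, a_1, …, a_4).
Σ a^n = 1/(1 − a) = -1/681;  first 5 digits = (1, 7, 10, 10, 8)

v_11(a) = 1 ≥ 1, so the series converges in ℤ_11 to 1/(1 − a) = 1/(1 − 682) = -1/681. Expand this rational in ℤ_11: compute digits iteratively via d_i = x_i mod 11, x_{i+1} = (x_i − d_i)/11. The first 5 digits are (1, 7, 10, 10, 8).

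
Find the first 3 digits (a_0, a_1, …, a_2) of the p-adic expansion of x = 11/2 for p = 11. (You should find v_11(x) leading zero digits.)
(a_0, …, a_2) = (0, 6, 5)

v_11(11/2) = 1, so a_0 = ... = a_0 = 0. Factor out: x = 11^1 · u with u = 1/2 a unit in ℤ_11. Expand u iteratively via a_{v+i} = u_i mod 11, u_{i+1} = (u_i − a_{v+i})/11:
  u_0 = 1/2;  a_1 = 6;  u_1 = (u_0 − 6)/11 = -1/2
  u_1 = -1/2;  a_2 = 5;  u_2 = (u_1 − 5)/11 = -1/2
Digits: (0, 6, 5).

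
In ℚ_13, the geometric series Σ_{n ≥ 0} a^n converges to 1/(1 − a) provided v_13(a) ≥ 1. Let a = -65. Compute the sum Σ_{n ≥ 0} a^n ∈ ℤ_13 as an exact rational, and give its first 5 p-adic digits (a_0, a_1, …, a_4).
Σ a^n = 1/(1 − a) = 1/66;  first 5 digits = (1, 8, 11, 6, 4)

v_13(a) = 1 ≥ 1, so the series converges in ℤ_13 to 1/(1 − a) = 1/(1 − (-65)) = 1/66. Expand this rational in ℤ_13: compute digits iteratively via d_i = x_i mod 13, x_{i+1} = (x_i − d_i)/13. The first 5 digits are (1, 8, 11, 6, 4).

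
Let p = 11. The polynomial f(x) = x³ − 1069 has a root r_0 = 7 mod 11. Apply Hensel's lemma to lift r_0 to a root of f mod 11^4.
r_3 = 10171 (mod 14641)

Hensel: r_{i+1} = r_i − f(r_i)/f′(r_i) mod 11^{i+2}, where f′(x) = 3x². Iterate:
  r_0 = 7 (mod 11)
  r_1 = 7 (mod 121)
  r_2 = 854 (mod 1331)
  r_3 = 10171 (mod 14641)
Final: r = 10171 with f(r) ≡ 0 mod 11^4.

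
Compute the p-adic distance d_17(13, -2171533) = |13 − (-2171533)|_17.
d_17(13, -2171533) = 1/83521

Step 1 — x − y = 13 − (-2171533) = 2171546. Step 2 — v_17(2171546) = 4 (factor: 2171546 = (17^4 · 26); the sign does not affect v_p). Step 3 — |x − y|_17 = 17^{-4} = 1/83521.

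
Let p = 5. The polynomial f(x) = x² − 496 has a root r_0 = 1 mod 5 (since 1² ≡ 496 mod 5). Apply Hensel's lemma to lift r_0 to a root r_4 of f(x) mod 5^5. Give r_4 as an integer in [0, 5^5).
r_4 = 3011 (mod 3125)

Hensel's recurrence: r_{i+1} = r_i − f(r_i)·(f′(r_i))^{-1} mod 5^{i+2}, with f′(x) = 2x. Iterate:
  r_0 = 1 (mod 5)
  r_1 = 11 (mod 25)
  r_2 = 11 (mod 125)
  r_3 = 511 (mod 625)
  r_4 = 3011 (mod 3125)
Final: r_4 = 3011, and one checks f(r_4) ≡ 0 mod 5^5.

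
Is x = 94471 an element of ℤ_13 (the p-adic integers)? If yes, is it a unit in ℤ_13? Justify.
x ∈ ℤ_13 but not a unit; v_13(x) = 3 > 0

ℤ_13 = {x ∈ ℚ_13 : v_13(x) ≥ 0} and ℤ_13^× = {x ∈ ℤ_13 : v_13(x) = 0}. Here v_13(94471) = v_13(num) − v_13(den) = 3; compare against these criteria.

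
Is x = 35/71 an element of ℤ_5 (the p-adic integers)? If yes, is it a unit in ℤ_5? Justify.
x ∈ ℤ_5 but not a unit; v_5(x) = 1 > 0

ℤ_5 = {x ∈ ℚ_5 : v_5(x) ≥ 0} and ℤ_5^× = {x ∈ ℤ_5 : v_5(x) = 0}. Here v_5(35/71) = v_5(num) − v_5(den) = 1; compare against these criteria.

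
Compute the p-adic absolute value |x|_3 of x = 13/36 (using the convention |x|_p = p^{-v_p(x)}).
|13/36|_3 = 9

Step 1 — compute v_3(x) by factoring powers of 3 out of the numerator and denominator: v_3(13/36) = -2. Step 2 — apply |x|_p = p^{-v_p(x)} = 3^{2} = 9.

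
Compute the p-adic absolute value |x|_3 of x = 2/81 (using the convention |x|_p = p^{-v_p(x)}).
|2/81|_3 = 81

Step 1 — compute v_3(x) by factoring powers of 3 out of the numerator and denominator: v_3(2/81) = -4. Step 2 — apply |x|_p = p^{-v_p(x)} = 3^{4} = 81.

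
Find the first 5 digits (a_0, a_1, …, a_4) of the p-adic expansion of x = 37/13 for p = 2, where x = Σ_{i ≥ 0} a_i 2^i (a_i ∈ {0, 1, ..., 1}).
(a_0, …, a_4) = (1, 0, 0, 1, 1)

v_2(37/13) = 0 (numerator and denominator both coprime to 2), so x ∈ ℤ_2^×. Compute digits iteratively via a_i = x_i mod 2, x_{i+1} = (x_i − a_i)/2, with x_0 = x:
  x_0 = 37/13;  a_0 = 1;  x_1 = (x_0 − 1)/2 = 12/13
  x_1 = 12/13;  a_1 = 0;  x_2 = (x_1 − 0)/2 = 6/13
  x_2 = 6/13;  a_2 = 0;  x_3 = (x_2 − 0)/2 = 3/13
  x_3 = 3/13;  a_3 = 1;  x_4 = (x_3 − 1)/2 = -5/13
  x_4 = -5/13;  a_4 = 1;  x_5 = (x_4 − 1)/2 = -9/13
Digits: (1, 0, 0, 1, 1).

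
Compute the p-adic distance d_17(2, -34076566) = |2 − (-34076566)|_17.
d_17(2, -34076566) = 1/1419857

Step 1 — x − y = 2 − (-34076566) = 34076568. Step 2 — v_17(34076568) = 5 (factor: 34076568 = (17^5 · 24); the sign does not affect v_p). Step 3 — |x − y|_17 = 17^{-5} = 1/1419857.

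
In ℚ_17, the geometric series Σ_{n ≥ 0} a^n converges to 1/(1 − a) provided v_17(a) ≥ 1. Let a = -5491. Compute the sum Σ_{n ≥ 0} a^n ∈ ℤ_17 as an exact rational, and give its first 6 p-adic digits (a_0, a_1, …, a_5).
Σ a^n = 1/(1 − a) = 1/5492;  first 6 digits = (1, 0, 15, 15, 3, 4)

v_17(a) = 2 ≥ 1, so the series converges in ℤ_17 to 1/(1 − a) = 1/(1 − (-5491)) = 1/5492. Expand this rational in ℤ_17: compute digits iteratively via d_i = x_i mod 17, x_{i+1} = (x_i − d_i)/17. The first 6 digits are (1, 0, 15, 15, 3, 4).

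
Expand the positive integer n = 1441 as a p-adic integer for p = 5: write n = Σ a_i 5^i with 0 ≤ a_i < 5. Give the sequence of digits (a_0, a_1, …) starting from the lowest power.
(a_0, a_1, …) = (1, 3, 2, 1, 2)

Repeated division by 5 gives the digits low-to-high: 1441 = 1 + 3·5^1 + 2·5^2 + 1·5^3 + 2·5^4. Digit sequence: (1, 3, 2, 1, 2).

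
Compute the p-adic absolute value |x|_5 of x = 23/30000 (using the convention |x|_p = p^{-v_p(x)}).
|23/30000|_5 = 625

Step 1 — compute v_5(x) by factoring powers of 5 out of the numerator and denominator: v_5(23/30000) = -4. Step 2 — apply |x|_p = p^{-v_p(x)} = 5^{4} = 625.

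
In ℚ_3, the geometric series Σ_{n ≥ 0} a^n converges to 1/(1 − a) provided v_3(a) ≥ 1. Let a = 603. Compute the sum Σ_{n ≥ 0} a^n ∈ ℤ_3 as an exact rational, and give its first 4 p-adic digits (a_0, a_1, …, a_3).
Σ a^n = 1/(1 − a) = -1/602;  first 4 digits = (1, 0, 1, 1)

v_3(a) = 2 ≥ 1, so the series converges in ℤ_3 to 1/(1 − a) = 1/(1 − 603) = -1/602. Expand this rational in ℤ_3: compute digits iteratively via d_i = x_i mod 3, x_{i+1} = (x_i − d_i)/3. The first 4 digits are (1, 0, 1, 1).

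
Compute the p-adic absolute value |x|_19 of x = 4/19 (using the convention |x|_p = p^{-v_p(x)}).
|4/19|_19 = 19

Step 1 — compute v_19(x) by factoring powers of 19 out of the numerator and denominator: v_19(4/19) = -1. Step 2 — apply |x|_p = p^{-v_p(x)} = 19^{1} = 19.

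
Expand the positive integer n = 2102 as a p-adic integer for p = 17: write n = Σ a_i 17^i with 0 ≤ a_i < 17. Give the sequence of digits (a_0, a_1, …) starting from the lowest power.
(a_0, a_1, …) = (11, 4, 7)

Repeated division by 17 gives the digits low-to-high: 2102 = 11 + 4·17^1 + 7·17^2. Digit sequence: (11, 4, 7).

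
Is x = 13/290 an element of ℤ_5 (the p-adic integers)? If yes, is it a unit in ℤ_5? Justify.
x ∉ ℤ_5 (v_5(x) = -1 < 0)

ℤ_5 = {x ∈ ℚ_5 : v_5(x) ≥ 0} and ℤ_5^× = {x ∈ ℤ_5 : v_5(x) = 0}. Here v_5(13/290) = v_5(num) − v_5(den) = -1; compare against these criteria.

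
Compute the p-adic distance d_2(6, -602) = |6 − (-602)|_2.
d_2(6, -602) = 1/32

Step 1 — x − y = 6 − (-602) = 608. Step 2 — v_2(608) = 5 (factor: 608 = (2^5 · 19); the sign does not affect v_p). Step 3 — |x − y|_2 = 2^{-5} = 1/32.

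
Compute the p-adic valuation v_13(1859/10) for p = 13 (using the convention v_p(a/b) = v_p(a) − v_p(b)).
v_13(1859/10) = 2

Factor powers of 13 from the numerator and denominator of the reduced fraction: 1859 = 13^2 · 11 and 10 = 13^0 · 10. Apply v_p(a/b) = v_p(a) − v_p(b): v_13(1859/10) = 2 − 0 = 2.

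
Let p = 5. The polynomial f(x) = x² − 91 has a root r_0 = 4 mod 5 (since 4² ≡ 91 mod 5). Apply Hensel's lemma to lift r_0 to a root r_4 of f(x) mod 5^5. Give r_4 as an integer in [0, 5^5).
r_4 = 2279 (mod 3125)

Hensel's recurrence: r_{i+1} = r_i − f(r_i)·(f′(r_i))^{-1} mod 5^{i+2}, with f′(x) = 2x. Iterate:
  r_0 = 4 (mod 5)
  r_1 = 4 (mod 25)
  r_2 = 29 (mod 125)
  r_3 = 404 (mod 625)
  r_4 = 2279 (mod 3125)
Final: r_4 = 2279, and one checks f(r_4) ≡ 0 mod 5^5.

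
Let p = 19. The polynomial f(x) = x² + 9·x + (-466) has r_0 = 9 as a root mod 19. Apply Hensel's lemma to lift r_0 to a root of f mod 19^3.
r_2 = 1491 (mod 6859)

Hensel: r_{i+1} = r_i − f(r_i)·(f′(r_i))^{-1} mod 19^{i+2}, f′(x) = 2x + 9. Iterate:
  r_0 = 9 (mod 19)
  r_1 = 47 (mod 361)
  r_2 = 1491 (mod 6859)
Final: r = 1491 satisfies f(r) ≡ 0 mod 19^3.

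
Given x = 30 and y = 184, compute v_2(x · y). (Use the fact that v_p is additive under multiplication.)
v_2(5520) = 4

v_p(x) = 1 (factor: 30 = 2^1 · 15); v_p(y) = 3 (factor: 184 = 2^3 · 23). Additivity: v_p(xy) = v_p(x) + v_p(y) = 1 + 3 = 4. (Direct check: xy = 5520 = 2^4 · (345).)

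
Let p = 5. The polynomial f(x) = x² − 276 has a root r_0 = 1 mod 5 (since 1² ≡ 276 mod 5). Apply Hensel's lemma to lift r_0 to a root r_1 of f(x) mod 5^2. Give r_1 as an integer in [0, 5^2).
r_1 = 1 (mod 25)

Hensel's recurrence: r_{i+1} = r_i − f(r_i)·(f′(r_i))^{-1} mod 5^{i+2}, with f′(x) = 2x. Iterate:
  r_0 = 1 (mod 5)
  r_1 = 1 (mod 25)
Final: r_1 = 1, and one checks f(r_1) ≡ 0 mod 5^2.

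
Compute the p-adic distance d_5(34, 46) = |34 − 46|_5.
d_5(34, 46) = 1

Step 1 — x − y = 34 − 46 = -12. Step 2 — v_5(-12) = 0 (factor: -12 = −(5^0 · 12); the sign does not affect v_p). Step 3 — |x − y|_5 = 5^{0} = 1.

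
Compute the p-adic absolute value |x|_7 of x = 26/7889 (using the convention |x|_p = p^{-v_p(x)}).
|26/7889|_7 = 343

Step 1 — compute v_7(x) by factoring powers of 7 out of the numerator and denominator: v_7(26/7889) = -3. Step 2 — apply |x|_p = p^{-v_p(x)} = 7^{3} = 343.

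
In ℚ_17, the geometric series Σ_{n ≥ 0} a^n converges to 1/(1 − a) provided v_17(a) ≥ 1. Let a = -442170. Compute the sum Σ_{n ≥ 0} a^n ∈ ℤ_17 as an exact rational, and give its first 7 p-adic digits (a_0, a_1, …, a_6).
Σ a^n = 1/(1 − a) = 1/442171;  first 7 digits = (1, 0, 0, 12, 11, 16, 7)

v_17(a) = 3 ≥ 1, so the series converges in ℤ_17 to 1/(1 − a) = 1/(1 − (-442170)) = 1/442171. Expand this rational in ℤ_17: compute digits iteratively via d_i = x_i mod 17, x_{i+1} = (x_i − d_i)/17. The first 7 digits are (1, 0, 0, 12, 11, 16, 7).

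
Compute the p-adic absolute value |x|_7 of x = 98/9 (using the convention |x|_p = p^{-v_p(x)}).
|98/9|_7 = 1/49

Step 1 — compute v_7(x) by factoring powers of 7 out of the numerator and denominator: v_7(98/9) = 2. Step 2 — apply |x|_p = p^{-v_p(x)} = 7^{-2} = 1/49.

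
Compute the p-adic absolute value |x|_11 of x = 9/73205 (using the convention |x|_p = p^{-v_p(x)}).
|9/73205|_11 = 14641

Step 1 — compute v_11(x) by factoring powers of 11 out of the numerator and denominator: v_11(9/73205) = -4. Step 2 — apply |x|_p = p^{-v_p(x)} = 11^{4} = 14641.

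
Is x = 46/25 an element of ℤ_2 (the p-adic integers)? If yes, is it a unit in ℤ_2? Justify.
x ∈ ℤ_2 but not a unit; v_2(x) = 1 > 0

ℤ_2 = {x ∈ ℚ_2 : v_2(x) ≥ 0} and ℤ_2^× = {x ∈ ℤ_2 : v_2(x) = 0}. Here v_2(46/25) = v_2(num) − v_2(den) = 1; compare against these criteria.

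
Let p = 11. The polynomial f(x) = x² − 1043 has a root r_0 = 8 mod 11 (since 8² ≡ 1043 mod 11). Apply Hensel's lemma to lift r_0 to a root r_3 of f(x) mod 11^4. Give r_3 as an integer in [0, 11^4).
r_3 = 3616 (mod 14641)

Hensel's recurrence: r_{i+1} = r_i − f(r_i)·(f′(r_i))^{-1} mod 11^{i+2}, with f′(x) = 2x. Iterate:
  r_0 = 8 (mod 11)
  r_1 = 107 (mod 121)
  r_2 = 954 (mod 1331)
  r_3 = 3616 (mod 14641)
Final: r_3 = 3616, and one checks f(r_3) ≡ 0 mod 11^4.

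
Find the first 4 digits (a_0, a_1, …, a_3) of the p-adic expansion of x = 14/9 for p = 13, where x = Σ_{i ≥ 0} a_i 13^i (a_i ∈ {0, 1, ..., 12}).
(a_0, …, a_3) = (3, 10, 5, 1)

v_13(14/9) = 0 (numerator and denominator both coprime to 13), so x ∈ ℤ_13^×. Compute digits iteratively via a_i = x_i mod 13, x_{i+1} = (x_i − a_i)/13, with x_0 = x:
  x_0 = 14/9;  a_0 = 3;  x_1 = (x_0 − 3)/13 = -1/9
  x_1 = -1/9;  a_1 = 10;  x_2 = (x_1 − 10)/13 = -7/9
  x_2 = -7/9;  a_2 = 5;  x_3 = (x_2 − 5)/13 = -4/9
  x_3 = -4/9;  a_3 = 1;  x_4 = (x_3 − 1)/13 = -1/9
Digits: (3, 10, 5, 1).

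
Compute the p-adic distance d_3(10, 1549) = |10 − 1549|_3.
d_3(10, 1549) = 1/81

Step 1 — x − y = 10 − 1549 = -1539. Step 2 — v_3(-1539) = 4 (factor: -1539 = −(3^4 · 19); the sign does not affect v_p). Step 3 — |x − y|_3 = 3^{-4} = 1/81.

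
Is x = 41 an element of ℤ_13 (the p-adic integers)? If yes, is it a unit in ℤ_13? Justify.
x ∈ ℤ_13^× (unit); v_13(x) = 0

ℤ_13 = {x ∈ ℚ_13 : v_13(x) ≥ 0} and ℤ_13^× = {x ∈ ℤ_13 : v_13(x) = 0}. Here v_13(41) = v_13(num) − v_13(den) = 0; compare against these criteria.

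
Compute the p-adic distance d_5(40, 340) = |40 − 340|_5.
d_5(40, 340) = 1/25

Step 1 — x − y = 40 − 340 = -300. Step 2 — v_5(-300) = 2 (factor: -300 = −(5^2 · 12); the sign does not affect v_p). Step 3 — |x − y|_5 = 5^{-2} = 1/25.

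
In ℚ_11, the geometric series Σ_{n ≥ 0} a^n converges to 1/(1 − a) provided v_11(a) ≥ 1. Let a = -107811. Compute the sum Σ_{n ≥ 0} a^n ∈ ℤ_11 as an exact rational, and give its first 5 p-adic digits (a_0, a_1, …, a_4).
Σ a^n = 1/(1 − a) = 1/107812;  first 5 digits = (1, 0, 0, 7, 3)

v_11(a) = 3 ≥ 1, so the series converges in ℤ_11 to 1/(1 − a) = 1/(1 − (-107811)) = 1/107812. Expand this rational in ℤ_11: compute digits iteratively via d_i = x_i mod 11, x_{i+1} = (x_i − d_i)/11. The first 5 digits are (1, 0, 0, 7, 3).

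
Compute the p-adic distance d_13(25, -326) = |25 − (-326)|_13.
d_13(25, -326) = 1/13

Step 1 — x − y = 25 − (-326) = 351. Step 2 — v_13(351) = 1 (factor: 351 = (13^1 · 27); the sign does not affect v_p). Step 3 — |x − y|_13 = 13^{-1} = 1/13.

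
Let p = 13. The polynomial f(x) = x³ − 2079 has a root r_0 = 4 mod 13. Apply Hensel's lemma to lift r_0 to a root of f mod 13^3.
r_2 = 810 (mod 2197)

Hensel: r_{i+1} = r_i − f(r_i)/f′(r_i) mod 13^{i+2}, where f′(x) = 3x². Iterate:
  r_0 = 4 (mod 13)
  r_1 = 134 (mod 169)
  r_2 = 810 (mod 2197)
Final: r = 810 with f(r) ≡ 0 mod 13^3.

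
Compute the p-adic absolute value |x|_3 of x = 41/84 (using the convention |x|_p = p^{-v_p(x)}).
|41/84|_3 = 3

Step 1 — compute v_3(x) by factoring powers of 3 out of the numerator and denominator: v_3(41/84) = -1. Step 2 — apply |x|_p = p^{-v_p(x)} = 3^{1} = 3.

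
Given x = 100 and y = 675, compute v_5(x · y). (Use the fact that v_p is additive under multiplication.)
v_5(67500) = 4

v_p(x) = 2 (factor: 100 = 5^2 · 4); v_p(y) = 2 (factor: 675 = 5^2 · 27). Additivity: v_p(xy) = v_p(x) + v_p(y) = 2 + 2 = 4. (Direct check: xy = 67500 = 5^4 · (108).)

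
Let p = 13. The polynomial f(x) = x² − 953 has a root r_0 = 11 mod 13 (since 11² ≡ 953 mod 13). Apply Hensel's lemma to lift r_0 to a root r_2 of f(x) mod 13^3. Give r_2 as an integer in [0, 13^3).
r_2 = 479 (mod 2197)

Hensel's recurrence: r_{i+1} = r_i − f(r_i)·(f′(r_i))^{-1} mod 13^{i+2}, with f′(x) = 2x. Iterate:
  r_0 = 11 (mod 13)
  r_1 = 141 (mod 169)
  r_2 = 479 (mod 2197)
Final: r_2 = 479, and one checks f(r_2) ≡ 0 mod 13^3.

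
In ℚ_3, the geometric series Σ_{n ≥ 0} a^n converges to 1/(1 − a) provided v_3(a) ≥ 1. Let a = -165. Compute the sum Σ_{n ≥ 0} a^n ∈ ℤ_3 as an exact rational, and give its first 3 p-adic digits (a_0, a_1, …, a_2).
Σ a^n = 1/(1 − a) = 1/166;  first 3 digits = (1, 2, 0)

v_3(a) = 1 ≥ 1, so the series converges in ℤ_3 to 1/(1 − a) = 1/(1 − (-165)) = 1/166. Expand this rational in ℤ_3: compute digits iteratively via d_i = x_i mod 3, x_{i+1} = (x_i − d_i)/3. The first 3 digits are (1, 2, 0).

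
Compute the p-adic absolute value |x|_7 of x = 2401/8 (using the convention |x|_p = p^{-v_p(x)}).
|2401/8|_7 = 1/2401

Step 1 — compute v_7(x) by factoring powers of 7 out of the numerator and denominator: v_7(2401/8) = 4. Step 2 — apply |x|_p = p^{-v_p(x)} = 7^{-4} = 1/2401.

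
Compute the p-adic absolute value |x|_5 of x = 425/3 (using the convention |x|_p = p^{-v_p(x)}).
|425/3|_5 = 1/25

Step 1 — compute v_5(x) by factoring powers of 5 out of the numerator and denominator: v_5(425/3) = 2. Step 2 — apply |x|_p = p^{-v_p(x)} = 5^{-2} = 1/25.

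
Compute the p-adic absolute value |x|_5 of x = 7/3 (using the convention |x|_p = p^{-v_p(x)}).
|7/3|_5 = 1

Step 1 — compute v_5(x) by factoring powers of 5 out of the numerator and denominator: v_5(7/3) = 0. Step 2 — apply |x|_p = p^{-v_p(x)} = 5^{0} = 1.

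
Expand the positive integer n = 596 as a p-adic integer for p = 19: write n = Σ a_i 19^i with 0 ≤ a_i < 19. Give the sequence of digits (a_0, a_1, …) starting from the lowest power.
(a_0, a_1, …) = (7, 12, 1)

Repeated division by 19 gives the digits low-to-high: 596 = 7 + 12·19^1 + 1·19^2. Digit sequence: (7, 12, 1).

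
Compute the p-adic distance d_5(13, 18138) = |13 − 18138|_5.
d_5(13, 18138) = 1/625

Step 1 — x − y = 13 − 18138 = -18125. Step 2 — v_5(-18125) = 4 (factor: -18125 = −(5^4 · 29); the sign does not affect v_p). Step 3 — |x − y|_5 = 5^{-4} = 1/625.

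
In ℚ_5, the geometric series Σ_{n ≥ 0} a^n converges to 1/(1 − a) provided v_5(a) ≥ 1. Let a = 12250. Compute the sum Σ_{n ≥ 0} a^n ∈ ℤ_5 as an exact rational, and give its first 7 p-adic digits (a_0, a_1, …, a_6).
Σ a^n = 1/(1 − a) = -1/12249;  first 7 digits = (1, 0, 0, 3, 4, 3, 4)

v_5(a) = 3 ≥ 1, so the series converges in ℤ_5 to 1/(1 − a) = 1/(1 − 12250) = -1/12249. Expand this rational in ℤ_5: compute digits iteratively via d_i = x_i mod 5, x_{i+1} = (x_i − d_i)/5. The first 7 digits are (1, 0, 0, 3, 4, 3, 4).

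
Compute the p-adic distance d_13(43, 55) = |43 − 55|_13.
d_13(43, 55) = 1

Step 1 — x − y = 43 − 55 = -12. Step 2 — v_13(-12) = 0 (factor: -12 = −(13^0 · 12); the sign does not affect v_p). Step 3 — |x − y|_13 = 13^{0} = 1.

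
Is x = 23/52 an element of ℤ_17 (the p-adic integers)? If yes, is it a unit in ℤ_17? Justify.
x ∈ ℤ_17^× (unit); v_17(x) = 0

ℤ_17 = {x ∈ ℚ_17 : v_17(x) ≥ 0} and ℤ_17^× = {x ∈ ℤ_17 : v_17(x) = 0}. Here v_17(23/52) = v_17(num) − v_17(den) = 0; compare against these criteria.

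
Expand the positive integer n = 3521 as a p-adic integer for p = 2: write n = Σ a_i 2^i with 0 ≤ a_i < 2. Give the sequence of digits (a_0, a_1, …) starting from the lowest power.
(a_0, a_1, …) = (1, 0, 0, 0, 0, 0, 1, 1, 1, 0, 1, 1)

Repeated division by 2 gives the digits low-to-high: 3521 = 1 + 1·2^6 + 1·2^7 + 1·2^8 + 1·2^10 + 1·2^11. Digit sequence: (1, 0, 0, 0, 0, 0, 1, 1, 1, 0, 1, 1).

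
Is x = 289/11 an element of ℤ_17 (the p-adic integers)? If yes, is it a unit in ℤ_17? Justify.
x ∈ ℤ_17 but not a unit; v_17(x) = 2 > 0

ℤ_17 = {x ∈ ℚ_17 : v_17(x) ≥ 0} and ℤ_17^× = {x ∈ ℤ_17 : v_17(x) = 0}. Here v_17(289/11) = v_17(num) − v_17(den) = 2; compare against these criteria.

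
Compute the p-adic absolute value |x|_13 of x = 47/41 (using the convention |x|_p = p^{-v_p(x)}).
|47/41|_13 = 1

Step 1 — compute v_13(x) by factoring powers of 13 out of the numerator and denominator: v_13(47/41) = 0. Step 2 — apply |x|_p = p^{-v_p(x)} = 13^{0} = 1.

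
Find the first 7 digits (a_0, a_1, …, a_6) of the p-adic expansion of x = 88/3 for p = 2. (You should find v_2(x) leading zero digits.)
(a_0, …, a_6) = (0, 0, 0, 1, 0, 0, 1)

v_2(88/3) = 3, so a_0 = ... = a_2 = 0. Factor out: x = 2^3 · u with u = 11/3 a unit in ℤ_2. Expand u iteratively via a_{v+i} = u_i mod 2, u_{i+1} = (u_i − a_{v+i})/2:
  u_0 = 11/3;  a_3 = 1;  u_1 = (u_0 − 1)/2 = 4/3
  u_1 = 4/3;  a_4 = 0;  u_2 = (u_1 − 0)/2 = 2/3
  u_2 = 2/3;  a_5 = 0;  u_3 = (u_2 − 0)/2 = 1/3
  u_3 = 1/3;  a_6 = 1;  u_4 = (u_3 − 1)/2 = -1/3
Digits: (0, 0, 0, 1, 0, 0, 1).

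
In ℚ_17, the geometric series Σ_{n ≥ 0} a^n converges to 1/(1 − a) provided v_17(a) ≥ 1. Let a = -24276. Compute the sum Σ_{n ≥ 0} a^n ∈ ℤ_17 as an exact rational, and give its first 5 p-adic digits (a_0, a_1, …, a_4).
Σ a^n = 1/(1 − a) = 1/24277;  first 5 digits = (1, 0, 1, 12, 0)

v_17(a) = 2 ≥ 1, so the series converges in ℤ_17 to 1/(1 − a) = 1/(1 − (-24276)) = 1/24277. Expand this rational in ℤ_17: compute digits iteratively via d_i = x_i mod 17, x_{i+1} = (x_i − d_i)/17. The first 5 digits are (1, 0, 1, 12, 0).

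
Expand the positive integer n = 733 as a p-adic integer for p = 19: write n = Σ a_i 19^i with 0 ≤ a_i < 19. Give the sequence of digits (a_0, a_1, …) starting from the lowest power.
(a_0, a_1, …) = (11, 0, 2)

Repeated division by 19 gives the digits low-to-high: 733 = 11 + 2·19^2. Digit sequence: (11, 0, 2).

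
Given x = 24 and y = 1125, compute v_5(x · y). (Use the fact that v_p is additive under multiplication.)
v_5(27000) = 3

v_p(x) = 0 (factor: 24 = 5^0 · 24); v_p(y) = 3 (factor: 1125 = 5^3 · 9). Additivity: v_p(xy) = v_p(x) + v_p(y) = 0 + 3 = 3. (Direct check: xy = 27000 = 5^3 · (216).)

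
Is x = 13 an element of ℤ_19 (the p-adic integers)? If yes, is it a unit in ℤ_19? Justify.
x ∈ ℤ_19^× (unit); v_19(x) = 0

ℤ_19 = {x ∈ ℚ_19 : v_19(x) ≥ 0} and ℤ_19^× = {x ∈ ℤ_19 : v_19(x) = 0}. Here v_19(13) = v_19(num) − v_19(den) = 0; compare against these criteria.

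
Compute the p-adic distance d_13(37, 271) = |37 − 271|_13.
d_13(37, 271) = 1/13

Step 1 — x − y = 37 − 271 = -234. Step 2 — v_13(-234) = 1 (factor: -234 = −(13^1 · 18); the sign does not affect v_p). Step 3 — |x − y|_13 = 13^{-1} = 1/13.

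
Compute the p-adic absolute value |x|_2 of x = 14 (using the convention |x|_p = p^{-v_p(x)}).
|14|_2 = 1/2

Step 1 — compute v_2(x) by factoring powers of 2 out of the numerator and denominator: v_2(14) = 1. Step 2 — apply |x|_p = p^{-v_p(x)} = 2^{-1} = 1/2.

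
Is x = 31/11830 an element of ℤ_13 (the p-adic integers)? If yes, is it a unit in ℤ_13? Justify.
x ∉ ℤ_13 (v_13(x) = -2 < 0)

ℤ_13 = {x ∈ ℚ_13 : v_13(x) ≥ 0} and ℤ_13^× = {x ∈ ℤ_13 : v_13(x) = 0}. Here v_13(31/11830) = v_13(num) − v_13(den) = -2; compare against these criteria.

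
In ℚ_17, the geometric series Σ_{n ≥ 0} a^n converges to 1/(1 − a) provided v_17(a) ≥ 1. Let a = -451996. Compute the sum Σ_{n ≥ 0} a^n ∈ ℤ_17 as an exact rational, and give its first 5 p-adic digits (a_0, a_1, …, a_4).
Σ a^n = 1/(1 − a) = 1/451997;  first 5 digits = (1, 0, 0, 10, 11)

v_17(a) = 3 ≥ 1, so the series converges in ℤ_17 to 1/(1 − a) = 1/(1 − (-451996)) = 1/451997. Expand this rational in ℤ_17: compute digits iteratively via d_i = x_i mod 17, x_{i+1} = (x_i − d_i)/17. The first 5 digits are (1, 0, 0, 10, 11).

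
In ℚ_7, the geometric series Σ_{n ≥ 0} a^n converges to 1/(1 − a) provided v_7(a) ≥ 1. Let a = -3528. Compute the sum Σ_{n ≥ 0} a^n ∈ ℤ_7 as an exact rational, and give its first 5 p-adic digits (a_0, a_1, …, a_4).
Σ a^n = 1/(1 − a) = 1/3529;  first 5 digits = (1, 0, 5, 3, 2)

v_7(a) = 2 ≥ 1, so the series converges in ℤ_7 to 1/(1 − a) = 1/(1 − (-3528)) = 1/3529. Expand this rational in ℤ_7: compute digits iteratively via d_i = x_i mod 7, x_{i+1} = (x_i − d_i)/7. The first 5 digits are (1, 0, 5, 3, 2).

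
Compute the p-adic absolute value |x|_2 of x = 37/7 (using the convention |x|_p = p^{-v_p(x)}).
|37/7|_2 = 1

Step 1 — compute v_2(x) by factoring powers of 2 out of the numerator and denominator: v_2(37/7) = 0. Step 2 — apply |x|_p = p^{-v_p(x)} = 2^{0} = 1.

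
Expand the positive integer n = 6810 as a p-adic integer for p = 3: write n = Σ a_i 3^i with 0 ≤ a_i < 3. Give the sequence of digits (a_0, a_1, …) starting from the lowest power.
(a_0, a_1, …) = (0, 2, 0, 0, 0, 1, 0, 0, 1)

Repeated division by 3 gives the digits low-to-high: 6810 = 2·3^1 + 1·3^5 + 1·3^8. Digit sequence: (0, 2, 0, 0, 0, 1, 0, 0, 1).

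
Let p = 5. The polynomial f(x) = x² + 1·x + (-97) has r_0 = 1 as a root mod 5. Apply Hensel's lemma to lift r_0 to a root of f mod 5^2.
r_1 = 16 (mod 25)

Hensel: r_{i+1} = r_i − f(r_i)·(f′(r_i))^{-1} mod 5^{i+2}, f′(x) = 2x + 1. Iterate:
  r_0 = 1 (mod 5)
  r_1 = 16 (mod 25)
Final: r = 16 satisfies f(r) ≡ 0 mod 5^2.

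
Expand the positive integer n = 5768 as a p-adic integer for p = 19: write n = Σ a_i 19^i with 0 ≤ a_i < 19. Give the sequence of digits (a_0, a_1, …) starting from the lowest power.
(a_0, a_1, …) = (11, 18, 15)

Repeated division by 19 gives the digits low-to-high: 5768 = 11 + 18·19^1 + 15·19^2. Digit sequence: (11, 18, 15).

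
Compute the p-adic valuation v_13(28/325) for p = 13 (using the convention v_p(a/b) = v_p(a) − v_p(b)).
v_13(28/325) = -1

Factor powers of 13 from the numerator and denominator of the reduced fraction: 28 = 13^0 · 28 and 325 = 13^1 · 25. Apply v_p(a/b) = v_p(a) − v_p(b): v_13(28/325) = 0 − 1 = -1.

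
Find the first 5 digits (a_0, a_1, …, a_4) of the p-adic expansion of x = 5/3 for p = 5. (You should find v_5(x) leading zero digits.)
(a_0, …, a_4) = (0, 2, 3, 1, 3)

v_5(5/3) = 1, so a_0 = ... = a_0 = 0. Factor out: x = 5^1 · u with u = 1/3 a unit in ℤ_5. Expand u iteratively via a_{v+i} = u_i mod 5, u_{i+1} = (u_i − a_{v+i})/5:
  u_0 = 1/3;  a_1 = 2;  u_1 = (u_0 − 2)/5 = -1/3
  u_1 = -1/3;  a_2 = 3;  u_2 = (u_1 − 3)/5 = -2/3
  u_2 = -2/3;  a_3 = 1;  u_3 = (u_2 − 1)/5 = -1/3
  u_3 = -1/3;  a_4 = 3;  u_4 = (u_3 − 3)/5 = -2/3
Digits: (0, 2, 3, 1, 3).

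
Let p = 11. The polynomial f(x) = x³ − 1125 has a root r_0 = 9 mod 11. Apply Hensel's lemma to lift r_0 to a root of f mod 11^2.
r_1 = 42 (mod 121)

Hensel: r_{i+1} = r_i − f(r_i)/f′(r_i) mod 11^{i+2}, where f′(x) = 3x². Iterate:
  r_0 = 9 (mod 11)
  r_1 = 42 (mod 121)
Final: r = 42 with f(r) ≡ 0 mod 11^2.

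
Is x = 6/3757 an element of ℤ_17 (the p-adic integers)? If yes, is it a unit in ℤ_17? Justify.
x ∉ ℤ_17 (v_17(x) = -2 < 0)

ℤ_17 = {x ∈ ℚ_17 : v_17(x) ≥ 0} and ℤ_17^× = {x ∈ ℤ_17 : v_17(x) = 0}. Here v_17(6/3757) = v_17(num) − v_17(den) = -2; compare against these criteria.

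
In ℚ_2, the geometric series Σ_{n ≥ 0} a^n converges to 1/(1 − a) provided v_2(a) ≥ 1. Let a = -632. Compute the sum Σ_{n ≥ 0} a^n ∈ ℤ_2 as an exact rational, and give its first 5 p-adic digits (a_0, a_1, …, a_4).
Σ a^n = 1/(1 − a) = 1/633;  first 5 digits = (1, 0, 0, 1, 0)

v_2(a) = 3 ≥ 1, so the series converges in ℤ_2 to 1/(1 − a) = 1/(1 − (-632)) = 1/633. Expand this rational in ℤ_2: compute digits iteratively via d_i = x_i mod 2, x_{i+1} = (x_i − d_i)/2. The first 5 digits are (1, 0, 0, 1, 0).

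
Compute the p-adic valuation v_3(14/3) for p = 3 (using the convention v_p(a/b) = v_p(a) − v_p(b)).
v_3(14/3) = -1

Factor powers of 3 from the numerator and denominator of the reduced fraction: 14 = 3^0 · 14 and 3 = 3^1 · 1. Apply v_p(a/b) = v_p(a) − v_p(b): v_3(14/3) = 0 − 1 = -1.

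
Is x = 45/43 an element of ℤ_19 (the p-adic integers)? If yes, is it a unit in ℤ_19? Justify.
x ∈ ℤ_19^× (unit); v_19(x) = 0

ℤ_19 = {x ∈ ℚ_19 : v_19(x) ≥ 0} and ℤ_19^× = {x ∈ ℤ_19 : v_19(x) = 0}. Here v_19(45/43) = v_19(num) − v_19(den) = 0; compare against these criteria.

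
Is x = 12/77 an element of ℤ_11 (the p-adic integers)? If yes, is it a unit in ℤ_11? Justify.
x ∉ ℤ_11 (v_11(x) = -1 < 0)

ℤ_11 = {x ∈ ℚ_11 : v_11(x) ≥ 0} and ℤ_11^× = {x ∈ ℤ_11 : v_11(x) = 0}. Here v_11(12/77) = v_11(num) − v_11(den) = -1; compare against these criteria.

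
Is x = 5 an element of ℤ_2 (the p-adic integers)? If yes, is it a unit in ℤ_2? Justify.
x ∈ ℤ_2^× (unit); v_2(x) = 0

ℤ_2 = {x ∈ ℚ_2 : v_2(x) ≥ 0} and ℤ_2^× = {x ∈ ℤ_2 : v_2(x) = 0}. Here v_2(5) = v_2(num) − v_2(den) = 0; compare against these criteria.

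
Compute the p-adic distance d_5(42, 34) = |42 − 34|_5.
d_5(42, 34) = 1

Step 1 — x − y = 42 − 34 = 8. Step 2 — v_5(8) = 0 (factor: 8 = (5^0 · 8); the sign does not affect v_p). Step 3 — |x − y|_5 = 5^{0} = 1.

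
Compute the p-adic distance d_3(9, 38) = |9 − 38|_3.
d_3(9, 38) = 1

Step 1 — x − y = 9 − 38 = -29. Step 2 — v_3(-29) = 0 (factor: -29 = −(3^0 · 29); the sign does not affect v_p). Step 3 — |x − y|_3 = 3^{0} = 1.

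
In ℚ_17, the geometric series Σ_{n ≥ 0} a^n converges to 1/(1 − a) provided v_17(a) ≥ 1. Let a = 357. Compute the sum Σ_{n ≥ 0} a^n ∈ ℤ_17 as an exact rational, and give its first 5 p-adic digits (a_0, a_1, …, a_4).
Σ a^n = 1/(1 − a) = -1/356;  first 5 digits = (1, 4, 0, 5, 3)

v_17(a) = 1 ≥ 1, so the series converges in ℤ_17 to 1/(1 − a) = 1/(1 − 357) = -1/356. Expand this rational in ℤ_17: compute digits iteratively via d_i = x_i mod 17, x_{i+1} = (x_i − d_i)/17. The first 5 digits are (1, 4, 0, 5, 3).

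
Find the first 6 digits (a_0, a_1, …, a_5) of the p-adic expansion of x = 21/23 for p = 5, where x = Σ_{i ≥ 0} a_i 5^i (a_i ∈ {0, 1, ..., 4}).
(a_0, …, a_5) = (2, 0, 3, 2, 1, 1)

v_5(21/23) = 0 (numerator and denominator both coprime to 5), so x ∈ ℤ_5^×. Compute digits iteratively via a_i = x_i mod 5, x_{i+1} = (x_i − a_i)/5, with x_0 = x:
  x_0 = 21/23;  a_0 = 2;  x_1 = (x_0 − 2)/5 = -5/23
  x_1 = -5/23;  a_1 = 0;  x_2 = (x_1 − 0)/5 = -1/23
  x_2 = -1/23;  a_2 = 3;  x_3 = (x_2 − 3)/5 = -14/23
  x_3 = -14/23;  a_3 = 2;  x_4 = (x_3 − 2)/5 = -12/23
  x_4 = -12/23;  a_4 = 1;  x_5 = (x_4 − 1)/5 = -7/23
  x_5 = -7/23;  a_5 = 1;  x_6 = (x_5 − 1)/5 = -6/23
Digits: (2, 0, 3, 2, 1, 1).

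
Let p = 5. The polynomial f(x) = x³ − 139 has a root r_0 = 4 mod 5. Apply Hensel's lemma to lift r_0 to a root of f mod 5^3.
r_2 = 29 (mod 125)

Hensel: r_{i+1} = r_i − f(r_i)/f′(r_i) mod 5^{i+2}, where f′(x) = 3x². Iterate:
  r_0 = 4 (mod 5)
  r_1 = 4 (mod 25)
  r_2 = 29 (mod 125)
Final: r = 29 with f(r) ≡ 0 mod 5^3.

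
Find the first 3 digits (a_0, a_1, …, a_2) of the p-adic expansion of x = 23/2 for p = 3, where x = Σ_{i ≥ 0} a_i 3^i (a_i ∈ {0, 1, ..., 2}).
(a_0, …, a_2) = (1, 2, 2)

v_3(23/2) = 0 (numerator and denominator both coprime to 3), so x ∈ ℤ_3^×. Compute digits iteratively via a_i = x_i mod 3, x_{i+1} = (x_i − a_i)/3, with x_0 = x:
  x_0 = 23/2;  a_0 = 1;  x_1 = (x_0 − 1)/3 = 7/2
  x_1 = 7/2;  a_1 = 2;  x_2 = (x_1 − 2)/3 = 1/2
  x_2 = 1/2;  a_2 = 2;  x_3 = (x_2 − 2)/3 = -1/2
Digits: (1, 2, 2).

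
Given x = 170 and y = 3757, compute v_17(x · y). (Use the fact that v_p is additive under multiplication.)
v_17(638690) = 3

v_p(x) = 1 (factor: 170 = 17^1 · 10); v_p(y) = 2 (factor: 3757 = 17^2 · 13). Additivity: v_p(xy) = v_p(x) + v_p(y) = 1 + 2 = 3. (Direct check: xy = 638690 = 17^3 · (130).)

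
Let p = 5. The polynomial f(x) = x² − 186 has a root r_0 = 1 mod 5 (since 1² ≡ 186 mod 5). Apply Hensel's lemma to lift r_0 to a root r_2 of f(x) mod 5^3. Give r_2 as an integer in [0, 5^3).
r_2 = 81 (mod 125)

Hensel's recurrence: r_{i+1} = r_i − f(r_i)·(f′(r_i))^{-1} mod 5^{i+2}, with f′(x) = 2x. Iterate:
  r_0 = 1 (mod 5)
  r_1 = 6 (mod 25)
  r_2 = 81 (mod 125)
Final: r_2 = 81, and one checks f(r_2) ≡ 0 mod 5^3.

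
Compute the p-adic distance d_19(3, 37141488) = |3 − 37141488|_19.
d_19(3, 37141488) = 1/2476099

Step 1 — x − y = 3 − 37141488 = -37141485. Step 2 — v_19(-37141485) = 5 (factor: -37141485 = −(19^5 · 15); the sign does not affect v_p). Step 3 — |x − y|_19 = 19^{-5} = 1/2476099.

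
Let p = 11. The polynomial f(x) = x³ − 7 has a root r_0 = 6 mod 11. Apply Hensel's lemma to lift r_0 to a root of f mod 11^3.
r_2 = 655 (mod 1331)

Hensel: r_{i+1} = r_i − f(r_i)/f′(r_i) mod 11^{i+2}, where f′(x) = 3x². Iterate:
  r_0 = 6 (mod 11)
  r_1 = 50 (mod 121)
  r_2 = 655 (mod 1331)
Final: r = 655 with f(r) ≡ 0 mod 11^3.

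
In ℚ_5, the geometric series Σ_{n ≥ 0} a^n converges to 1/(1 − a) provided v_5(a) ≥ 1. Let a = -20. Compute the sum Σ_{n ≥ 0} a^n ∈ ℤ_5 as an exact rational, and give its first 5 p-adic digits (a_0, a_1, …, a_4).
Σ a^n = 1/(1 − a) = 1/21;  first 5 digits = (1, 1, 0, 4, 3)

v_5(a) = 1 ≥ 1, so the series converges in ℤ_5 to 1/(1 − a) = 1/(1 − (-20)) = 1/21. Expand this rational in ℤ_5: compute digits iteratively via d_i = x_i mod 5, x_{i+1} = (x_i − d_i)/5. The first 5 digits are (1, 1, 0, 4, 3).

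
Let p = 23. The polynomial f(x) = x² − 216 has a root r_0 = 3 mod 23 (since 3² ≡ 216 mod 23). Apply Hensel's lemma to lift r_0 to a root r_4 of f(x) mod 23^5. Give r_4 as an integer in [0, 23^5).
r_4 = 3237782 (mod 6436343)

Hensel's recurrence: r_{i+1} = r_i − f(r_i)·(f′(r_i))^{-1} mod 23^{i+2}, with f′(x) = 2x. Iterate:
  r_0 = 3 (mod 23)
  r_1 = 302 (mod 529)
  r_2 = 1360 (mod 12167)
  r_3 = 159531 (mod 279841)
  r_4 = 3237782 (mod 6436343)
Final: r_4 = 3237782, and one checks f(r_4) ≡ 0 mod 23^5.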